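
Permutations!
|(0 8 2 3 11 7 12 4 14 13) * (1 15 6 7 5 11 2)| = 10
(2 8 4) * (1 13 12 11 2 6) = (1 13 12 11 2 8 4 6) = [0, 13, 8, 3, 6, 5, 1, 7, 4, 9, 10, 2, 11, 12]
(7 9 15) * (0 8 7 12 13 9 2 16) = (0 8 7 2 16)(9 15 12 13) = [8, 1, 16, 3, 4, 5, 6, 2, 7, 15, 10, 11, 13, 9, 14, 12, 0]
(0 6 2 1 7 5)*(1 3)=(0 6 2 3 1 7 5)=[6, 7, 3, 1, 4, 0, 2, 5]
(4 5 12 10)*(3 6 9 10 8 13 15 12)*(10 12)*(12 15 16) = [0, 1, 2, 6, 5, 3, 9, 7, 13, 15, 4, 11, 8, 16, 14, 10, 12] = (3 6 9 15 10 4 5)(8 13 16 12)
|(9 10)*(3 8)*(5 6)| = 2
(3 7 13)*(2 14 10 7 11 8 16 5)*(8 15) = (2 14 10 7 13 3 11 15 8 16 5) = [0, 1, 14, 11, 4, 2, 6, 13, 16, 9, 7, 15, 12, 3, 10, 8, 5]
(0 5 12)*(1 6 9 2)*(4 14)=(0 5 12)(1 6 9 2)(4 14)=[5, 6, 1, 3, 14, 12, 9, 7, 8, 2, 10, 11, 0, 13, 4]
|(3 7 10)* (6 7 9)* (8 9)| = 6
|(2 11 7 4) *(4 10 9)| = |(2 11 7 10 9 4)| = 6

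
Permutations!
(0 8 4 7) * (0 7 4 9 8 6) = [6, 1, 2, 3, 4, 5, 0, 7, 9, 8] = (0 6)(8 9)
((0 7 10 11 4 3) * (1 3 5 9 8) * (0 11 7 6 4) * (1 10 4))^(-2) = (0 3 6 11 1)(4 10 9)(5 7 8) = [3, 0, 2, 6, 10, 7, 11, 8, 5, 4, 9, 1]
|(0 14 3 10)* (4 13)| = 4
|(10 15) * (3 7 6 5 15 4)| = |(3 7 6 5 15 10 4)| = 7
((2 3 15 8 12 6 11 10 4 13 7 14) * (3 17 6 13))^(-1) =(2 14 7 13 12 8 15 3 4 10 11 6 17) =[0, 1, 14, 4, 10, 5, 17, 13, 15, 9, 11, 6, 8, 12, 7, 3, 16, 2]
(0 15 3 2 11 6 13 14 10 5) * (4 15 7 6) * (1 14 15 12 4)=(0 7 6 13 15 3 2 11 1 14 10 5)(4 12)=[7, 14, 11, 2, 12, 0, 13, 6, 8, 9, 5, 1, 4, 15, 10, 3]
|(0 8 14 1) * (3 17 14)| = |(0 8 3 17 14 1)| = 6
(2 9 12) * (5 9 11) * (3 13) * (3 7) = (2 11 5 9 12)(3 13 7) = [0, 1, 11, 13, 4, 9, 6, 3, 8, 12, 10, 5, 2, 7]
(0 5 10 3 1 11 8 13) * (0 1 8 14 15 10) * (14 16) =(0 5)(1 11 16 14 15 10 3 8 13) =[5, 11, 2, 8, 4, 0, 6, 7, 13, 9, 3, 16, 12, 1, 15, 10, 14]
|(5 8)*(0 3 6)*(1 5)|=3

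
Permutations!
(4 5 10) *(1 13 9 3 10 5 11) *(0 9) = (0 9 3 10 4 11 1 13) = [9, 13, 2, 10, 11, 5, 6, 7, 8, 3, 4, 1, 12, 0]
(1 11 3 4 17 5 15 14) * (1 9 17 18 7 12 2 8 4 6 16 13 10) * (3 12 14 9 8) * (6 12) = (1 11 6 16 13 10)(2 3 12)(4 18 7 14 8)(5 15 9 17) = [0, 11, 3, 12, 18, 15, 16, 14, 4, 17, 1, 6, 2, 10, 8, 9, 13, 5, 7]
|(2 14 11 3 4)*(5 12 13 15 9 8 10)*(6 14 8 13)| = 30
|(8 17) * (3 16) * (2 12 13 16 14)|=6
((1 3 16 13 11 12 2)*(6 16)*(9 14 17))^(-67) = [0, 11, 13, 12, 4, 5, 2, 7, 8, 17, 10, 6, 16, 3, 9, 15, 1, 14] = (1 11 6 2 13 3 12 16)(9 17 14)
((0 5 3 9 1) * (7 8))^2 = (0 3 1 5 9) = [3, 5, 2, 1, 4, 9, 6, 7, 8, 0]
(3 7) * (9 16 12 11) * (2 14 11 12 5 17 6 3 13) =(2 14 11 9 16 5 17 6 3 7 13) =[0, 1, 14, 7, 4, 17, 3, 13, 8, 16, 10, 9, 12, 2, 11, 15, 5, 6]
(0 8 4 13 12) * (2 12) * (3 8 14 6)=(0 14 6 3 8 4 13 2 12)=[14, 1, 12, 8, 13, 5, 3, 7, 4, 9, 10, 11, 0, 2, 6]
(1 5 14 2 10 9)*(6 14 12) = (1 5 12 6 14 2 10 9) = [0, 5, 10, 3, 4, 12, 14, 7, 8, 1, 9, 11, 6, 13, 2]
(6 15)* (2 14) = (2 14)(6 15) = [0, 1, 14, 3, 4, 5, 15, 7, 8, 9, 10, 11, 12, 13, 2, 6]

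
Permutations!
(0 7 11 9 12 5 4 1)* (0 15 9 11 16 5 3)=(0 7 16 5 4 1 15 9 12 3)=[7, 15, 2, 0, 1, 4, 6, 16, 8, 12, 10, 11, 3, 13, 14, 9, 5]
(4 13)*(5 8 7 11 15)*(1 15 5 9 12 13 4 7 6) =(1 15 9 12 13 7 11 5 8 6) =[0, 15, 2, 3, 4, 8, 1, 11, 6, 12, 10, 5, 13, 7, 14, 9]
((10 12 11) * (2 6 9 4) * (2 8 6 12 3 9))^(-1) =(2 6 8 4 9 3 10 11 12) =[0, 1, 6, 10, 9, 5, 8, 7, 4, 3, 11, 12, 2]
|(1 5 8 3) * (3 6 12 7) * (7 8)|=|(1 5 7 3)(6 12 8)|=12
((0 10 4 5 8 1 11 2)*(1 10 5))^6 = (0 11 4 8)(1 10 5 2) = [11, 10, 1, 3, 8, 2, 6, 7, 0, 9, 5, 4]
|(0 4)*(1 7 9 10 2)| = 10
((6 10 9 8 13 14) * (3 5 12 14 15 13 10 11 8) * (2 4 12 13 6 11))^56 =(2 11 3 6 14 9 15 12 10 13 4 8 5) =[0, 1, 11, 6, 8, 2, 14, 7, 5, 15, 13, 3, 10, 4, 9, 12]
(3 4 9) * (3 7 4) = [0, 1, 2, 3, 9, 5, 6, 4, 8, 7] = (4 9 7)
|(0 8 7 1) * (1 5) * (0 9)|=6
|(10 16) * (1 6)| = |(1 6)(10 16)| = 2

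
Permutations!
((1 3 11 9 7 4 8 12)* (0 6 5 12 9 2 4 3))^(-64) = (0 6 5 12 1)(2 11 3 7 9 8 4) = [6, 0, 11, 7, 2, 12, 5, 9, 4, 8, 10, 3, 1]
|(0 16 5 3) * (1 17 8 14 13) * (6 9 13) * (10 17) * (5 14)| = |(0 16 14 6 9 13 1 10 17 8 5 3)| = 12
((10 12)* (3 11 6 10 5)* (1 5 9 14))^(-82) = (1 14 9 12 10 6 11 3 5) = [0, 14, 2, 5, 4, 1, 11, 7, 8, 12, 6, 3, 10, 13, 9]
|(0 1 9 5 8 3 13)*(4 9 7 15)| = |(0 1 7 15 4 9 5 8 3 13)| = 10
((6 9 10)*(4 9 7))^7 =(4 10 7 9 6) =[0, 1, 2, 3, 10, 5, 4, 9, 8, 6, 7]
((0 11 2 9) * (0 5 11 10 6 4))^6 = (0 6)(2 5)(4 10)(9 11) = [6, 1, 5, 3, 10, 2, 0, 7, 8, 11, 4, 9]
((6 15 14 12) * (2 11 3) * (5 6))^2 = [0, 1, 3, 11, 4, 15, 14, 7, 8, 9, 10, 2, 6, 13, 5, 12] = (2 3 11)(5 15 12 6 14)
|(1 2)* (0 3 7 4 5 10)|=6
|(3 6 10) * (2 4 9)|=3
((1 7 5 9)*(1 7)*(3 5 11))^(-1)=(3 11 7 9 5)=[0, 1, 2, 11, 4, 3, 6, 9, 8, 5, 10, 7]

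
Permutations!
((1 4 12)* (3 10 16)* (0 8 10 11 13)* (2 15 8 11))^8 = (0 13 11)(1 12 4)(2 8 16)(3 15 10) = [13, 12, 8, 15, 1, 5, 6, 7, 16, 9, 3, 0, 4, 11, 14, 10, 2]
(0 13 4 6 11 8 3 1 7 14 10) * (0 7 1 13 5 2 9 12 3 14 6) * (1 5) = (0 1 5 2 9 12 3 13 4)(6 11 8 14 10 7) = [1, 5, 9, 13, 0, 2, 11, 6, 14, 12, 7, 8, 3, 4, 10]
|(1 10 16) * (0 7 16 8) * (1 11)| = 7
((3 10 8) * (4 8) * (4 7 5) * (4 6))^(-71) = (3 8 4 6 5 7 10) = [0, 1, 2, 8, 6, 7, 5, 10, 4, 9, 3]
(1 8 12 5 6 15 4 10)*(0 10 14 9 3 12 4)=[10, 8, 2, 12, 14, 6, 15, 7, 4, 3, 1, 11, 5, 13, 9, 0]=(0 10 1 8 4 14 9 3 12 5 6 15)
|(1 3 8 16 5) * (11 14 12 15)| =|(1 3 8 16 5)(11 14 12 15)| =20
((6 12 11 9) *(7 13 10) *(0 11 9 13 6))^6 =[12, 1, 2, 3, 4, 5, 10, 13, 8, 6, 11, 9, 7, 0] =(0 12 7 13)(6 10 11 9)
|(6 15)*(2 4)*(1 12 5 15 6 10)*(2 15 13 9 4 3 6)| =24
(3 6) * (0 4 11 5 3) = (0 4 11 5 3 6) = [4, 1, 2, 6, 11, 3, 0, 7, 8, 9, 10, 5]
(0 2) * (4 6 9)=(0 2)(4 6 9)=[2, 1, 0, 3, 6, 5, 9, 7, 8, 4]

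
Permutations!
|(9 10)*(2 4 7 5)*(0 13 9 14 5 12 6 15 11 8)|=|(0 13 9 10 14 5 2 4 7 12 6 15 11 8)|=14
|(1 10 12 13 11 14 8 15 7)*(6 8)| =|(1 10 12 13 11 14 6 8 15 7)| =10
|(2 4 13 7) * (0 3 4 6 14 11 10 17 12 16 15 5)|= |(0 3 4 13 7 2 6 14 11 10 17 12 16 15 5)|= 15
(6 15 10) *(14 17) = [0, 1, 2, 3, 4, 5, 15, 7, 8, 9, 6, 11, 12, 13, 17, 10, 16, 14] = (6 15 10)(14 17)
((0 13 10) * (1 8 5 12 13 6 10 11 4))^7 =[6, 1, 2, 3, 4, 5, 10, 7, 8, 9, 0, 11, 12, 13] =(13)(0 6 10)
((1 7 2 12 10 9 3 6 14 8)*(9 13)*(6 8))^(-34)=(14)(1 2 10 9 8 7 12 13 3)=[0, 2, 10, 1, 4, 5, 6, 12, 7, 8, 9, 11, 13, 3, 14]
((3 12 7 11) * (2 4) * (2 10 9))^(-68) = [0, 1, 2, 3, 4, 5, 6, 7, 8, 9, 10, 11, 12] = (12)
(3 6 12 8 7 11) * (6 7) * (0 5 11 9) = (0 5 11 3 7 9)(6 12 8) = [5, 1, 2, 7, 4, 11, 12, 9, 6, 0, 10, 3, 8]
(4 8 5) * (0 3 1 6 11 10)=(0 3 1 6 11 10)(4 8 5)=[3, 6, 2, 1, 8, 4, 11, 7, 5, 9, 0, 10]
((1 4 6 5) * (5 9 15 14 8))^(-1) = (1 5 8 14 15 9 6 4) = [0, 5, 2, 3, 1, 8, 4, 7, 14, 6, 10, 11, 12, 13, 15, 9]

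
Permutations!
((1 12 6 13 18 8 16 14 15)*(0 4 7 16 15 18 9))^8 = (0 1 16 13 8 4 12 14 9 15 7 6 18) = [1, 16, 2, 3, 12, 5, 18, 6, 4, 15, 10, 11, 14, 8, 9, 7, 13, 17, 0]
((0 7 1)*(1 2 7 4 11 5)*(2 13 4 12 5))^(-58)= (0 5)(1 12)(2 13 11 7 4)= [5, 12, 13, 3, 2, 0, 6, 4, 8, 9, 10, 7, 1, 11]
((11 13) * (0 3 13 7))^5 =(13) =[0, 1, 2, 3, 4, 5, 6, 7, 8, 9, 10, 11, 12, 13]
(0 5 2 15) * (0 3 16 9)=(0 5 2 15 3 16 9)=[5, 1, 15, 16, 4, 2, 6, 7, 8, 0, 10, 11, 12, 13, 14, 3, 9]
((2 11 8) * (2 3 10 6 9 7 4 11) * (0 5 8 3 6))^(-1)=(0 10 3 11 4 7 9 6 8 5)=[10, 1, 2, 11, 7, 0, 8, 9, 5, 6, 3, 4]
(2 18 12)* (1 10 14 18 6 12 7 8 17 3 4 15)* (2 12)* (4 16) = [0, 10, 6, 16, 15, 5, 2, 8, 17, 9, 14, 11, 12, 13, 18, 1, 4, 3, 7] = (1 10 14 18 7 8 17 3 16 4 15)(2 6)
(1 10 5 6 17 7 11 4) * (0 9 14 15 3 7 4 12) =(0 9 14 15 3 7 11 12)(1 10 5 6 17 4) =[9, 10, 2, 7, 1, 6, 17, 11, 8, 14, 5, 12, 0, 13, 15, 3, 16, 4]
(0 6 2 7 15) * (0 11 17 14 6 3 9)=(0 3 9)(2 7 15 11 17 14 6)=[3, 1, 7, 9, 4, 5, 2, 15, 8, 0, 10, 17, 12, 13, 6, 11, 16, 14]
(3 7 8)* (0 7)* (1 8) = (0 7 1 8 3) = [7, 8, 2, 0, 4, 5, 6, 1, 3]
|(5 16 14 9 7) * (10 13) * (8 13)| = 15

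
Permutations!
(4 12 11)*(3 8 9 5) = (3 8 9 5)(4 12 11) = [0, 1, 2, 8, 12, 3, 6, 7, 9, 5, 10, 4, 11]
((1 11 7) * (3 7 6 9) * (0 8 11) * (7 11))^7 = [1, 7, 2, 9, 4, 5, 11, 8, 0, 6, 10, 3] = (0 1 7 8)(3 9 6 11)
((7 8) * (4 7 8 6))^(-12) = (8) = [0, 1, 2, 3, 4, 5, 6, 7, 8]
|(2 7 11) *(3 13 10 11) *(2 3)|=4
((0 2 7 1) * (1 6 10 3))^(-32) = (0 6 1 7 3 2 10) = [6, 7, 10, 2, 4, 5, 1, 3, 8, 9, 0]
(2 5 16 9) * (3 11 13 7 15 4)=(2 5 16 9)(3 11 13 7 15 4)=[0, 1, 5, 11, 3, 16, 6, 15, 8, 2, 10, 13, 12, 7, 14, 4, 9]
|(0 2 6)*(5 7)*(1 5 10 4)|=15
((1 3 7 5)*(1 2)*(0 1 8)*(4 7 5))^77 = [8, 0, 5, 1, 7, 3, 6, 4, 2] = (0 8 2 5 3 1)(4 7)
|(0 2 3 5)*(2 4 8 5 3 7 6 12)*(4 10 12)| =9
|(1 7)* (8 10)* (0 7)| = |(0 7 1)(8 10)| = 6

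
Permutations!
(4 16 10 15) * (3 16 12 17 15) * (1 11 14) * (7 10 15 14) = (1 11 7 10 3 16 15 4 12 17 14) = [0, 11, 2, 16, 12, 5, 6, 10, 8, 9, 3, 7, 17, 13, 1, 4, 15, 14]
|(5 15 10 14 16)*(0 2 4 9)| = 20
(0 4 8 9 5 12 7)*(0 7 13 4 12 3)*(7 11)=(0 12 13 4 8 9 5 3)(7 11)=[12, 1, 2, 0, 8, 3, 6, 11, 9, 5, 10, 7, 13, 4]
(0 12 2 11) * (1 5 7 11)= (0 12 2 1 5 7 11)= [12, 5, 1, 3, 4, 7, 6, 11, 8, 9, 10, 0, 2]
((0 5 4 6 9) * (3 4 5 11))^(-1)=[9, 1, 2, 11, 3, 5, 4, 7, 8, 6, 10, 0]=(0 9 6 4 3 11)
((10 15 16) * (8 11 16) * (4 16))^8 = (4 10 8)(11 16 15) = [0, 1, 2, 3, 10, 5, 6, 7, 4, 9, 8, 16, 12, 13, 14, 11, 15]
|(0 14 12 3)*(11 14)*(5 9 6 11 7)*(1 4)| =|(0 7 5 9 6 11 14 12 3)(1 4)| =18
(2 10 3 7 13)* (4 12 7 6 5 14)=(2 10 3 6 5 14 4 12 7 13)=[0, 1, 10, 6, 12, 14, 5, 13, 8, 9, 3, 11, 7, 2, 4]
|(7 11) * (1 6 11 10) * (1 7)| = 6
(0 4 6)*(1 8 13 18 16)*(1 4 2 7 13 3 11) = (0 2 7 13 18 16 4 6)(1 8 3 11) = [2, 8, 7, 11, 6, 5, 0, 13, 3, 9, 10, 1, 12, 18, 14, 15, 4, 17, 16]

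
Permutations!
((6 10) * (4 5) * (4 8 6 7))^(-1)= (4 7 10 6 8 5)= [0, 1, 2, 3, 7, 4, 8, 10, 5, 9, 6]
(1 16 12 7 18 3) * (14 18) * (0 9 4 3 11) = (0 9 4 3 1 16 12 7 14 18 11) = [9, 16, 2, 1, 3, 5, 6, 14, 8, 4, 10, 0, 7, 13, 18, 15, 12, 17, 11]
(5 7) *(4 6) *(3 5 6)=(3 5 7 6 4)=[0, 1, 2, 5, 3, 7, 4, 6]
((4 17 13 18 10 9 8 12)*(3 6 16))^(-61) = (3 16 6)(4 18 8 17 10 12 13 9) = [0, 1, 2, 16, 18, 5, 3, 7, 17, 4, 12, 11, 13, 9, 14, 15, 6, 10, 8]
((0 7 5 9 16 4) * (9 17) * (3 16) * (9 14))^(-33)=[17, 1, 2, 0, 5, 9, 6, 14, 8, 4, 10, 11, 12, 13, 16, 15, 7, 3]=(0 17 3)(4 5 9)(7 14 16)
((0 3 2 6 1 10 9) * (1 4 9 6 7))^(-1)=(0 9 4 6 10 1 7 2 3)=[9, 7, 3, 0, 6, 5, 10, 2, 8, 4, 1]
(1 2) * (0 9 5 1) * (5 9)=[5, 2, 0, 3, 4, 1, 6, 7, 8, 9]=(9)(0 5 1 2)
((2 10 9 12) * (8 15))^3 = [0, 1, 12, 3, 4, 5, 6, 7, 15, 10, 2, 11, 9, 13, 14, 8] = (2 12 9 10)(8 15)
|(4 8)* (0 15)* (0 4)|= |(0 15 4 8)|= 4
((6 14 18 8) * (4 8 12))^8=(4 6 18)(8 14 12)=[0, 1, 2, 3, 6, 5, 18, 7, 14, 9, 10, 11, 8, 13, 12, 15, 16, 17, 4]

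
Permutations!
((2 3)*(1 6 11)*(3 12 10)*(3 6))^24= (1 12 11 2 6 3 10)= [0, 12, 6, 10, 4, 5, 3, 7, 8, 9, 1, 2, 11]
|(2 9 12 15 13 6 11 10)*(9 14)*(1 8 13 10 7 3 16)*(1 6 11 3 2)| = |(1 8 13 11 7 2 14 9 12 15 10)(3 16 6)| = 33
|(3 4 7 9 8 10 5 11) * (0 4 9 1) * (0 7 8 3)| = |(0 4 8 10 5 11)(1 7)(3 9)| = 6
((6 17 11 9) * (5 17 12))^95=(5 12 6 9 11 17)=[0, 1, 2, 3, 4, 12, 9, 7, 8, 11, 10, 17, 6, 13, 14, 15, 16, 5]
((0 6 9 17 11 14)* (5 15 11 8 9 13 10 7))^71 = (0 14 11 15 5 7 10 13 6)(8 17 9) = [14, 1, 2, 3, 4, 7, 0, 10, 17, 8, 13, 15, 12, 6, 11, 5, 16, 9]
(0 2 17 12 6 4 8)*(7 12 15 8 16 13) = [2, 1, 17, 3, 16, 5, 4, 12, 0, 9, 10, 11, 6, 7, 14, 8, 13, 15] = (0 2 17 15 8)(4 16 13 7 12 6)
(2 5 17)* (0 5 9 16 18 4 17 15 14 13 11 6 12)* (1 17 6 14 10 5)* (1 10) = (0 10 5 15 1 17 2 9 16 18 4 6 12)(11 14 13) = [10, 17, 9, 3, 6, 15, 12, 7, 8, 16, 5, 14, 0, 11, 13, 1, 18, 2, 4]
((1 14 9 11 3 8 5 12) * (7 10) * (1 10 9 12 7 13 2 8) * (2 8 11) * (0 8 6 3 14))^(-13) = (0 8 5 7 9 2 11 14 12 10 13 6 3 1) = [8, 0, 11, 1, 4, 7, 3, 9, 5, 2, 13, 14, 10, 6, 12]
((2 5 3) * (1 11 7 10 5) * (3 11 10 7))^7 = (1 10 5 11 3 2) = [0, 10, 1, 2, 4, 11, 6, 7, 8, 9, 5, 3]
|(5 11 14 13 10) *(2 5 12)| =|(2 5 11 14 13 10 12)| =7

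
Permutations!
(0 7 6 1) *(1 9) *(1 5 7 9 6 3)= [9, 0, 2, 1, 4, 7, 6, 3, 8, 5]= (0 9 5 7 3 1)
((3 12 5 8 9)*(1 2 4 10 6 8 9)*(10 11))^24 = [0, 11, 10, 3, 6, 5, 2, 7, 4, 9, 1, 8, 12] = (12)(1 11 8 4 6 2 10)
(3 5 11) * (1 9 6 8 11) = (1 9 6 8 11 3 5) = [0, 9, 2, 5, 4, 1, 8, 7, 11, 6, 10, 3]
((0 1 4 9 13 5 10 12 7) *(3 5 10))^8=[0, 1, 2, 3, 4, 5, 6, 7, 8, 9, 10, 11, 12, 13]=(13)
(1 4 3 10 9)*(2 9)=(1 4 3 10 2 9)=[0, 4, 9, 10, 3, 5, 6, 7, 8, 1, 2]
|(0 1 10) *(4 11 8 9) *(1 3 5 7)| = |(0 3 5 7 1 10)(4 11 8 9)| = 12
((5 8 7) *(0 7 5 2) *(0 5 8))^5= [7, 1, 5, 3, 4, 0, 6, 2, 8]= (8)(0 7 2 5)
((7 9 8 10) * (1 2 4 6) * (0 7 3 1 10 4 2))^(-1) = (0 1 3 10 6 4 8 9 7) = [1, 3, 2, 10, 8, 5, 4, 0, 9, 7, 6]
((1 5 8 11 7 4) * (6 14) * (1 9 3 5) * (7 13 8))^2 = (14)(3 7 9 5 4)(8 13 11) = [0, 1, 2, 7, 3, 4, 6, 9, 13, 5, 10, 8, 12, 11, 14]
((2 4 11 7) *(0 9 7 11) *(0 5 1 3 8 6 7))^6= (11)(1 4 7 8)(2 6 3 5)= [0, 4, 6, 5, 7, 2, 3, 8, 1, 9, 10, 11]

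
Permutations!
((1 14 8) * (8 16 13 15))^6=(16)=[0, 1, 2, 3, 4, 5, 6, 7, 8, 9, 10, 11, 12, 13, 14, 15, 16]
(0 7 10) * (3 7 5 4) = (0 5 4 3 7 10) = [5, 1, 2, 7, 3, 4, 6, 10, 8, 9, 0]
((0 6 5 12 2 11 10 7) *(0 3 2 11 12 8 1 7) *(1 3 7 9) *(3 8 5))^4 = [12, 1, 0, 10, 4, 5, 11, 7, 8, 9, 2, 3, 6] = (0 12 6 11 3 10 2)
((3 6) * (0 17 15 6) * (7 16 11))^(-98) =(0 15 3 17 6)(7 16 11) =[15, 1, 2, 17, 4, 5, 0, 16, 8, 9, 10, 7, 12, 13, 14, 3, 11, 6]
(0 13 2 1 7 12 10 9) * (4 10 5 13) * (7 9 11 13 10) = (0 4 7 12 5 10 11 13 2 1 9) = [4, 9, 1, 3, 7, 10, 6, 12, 8, 0, 11, 13, 5, 2]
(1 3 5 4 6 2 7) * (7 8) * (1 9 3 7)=(1 7 9 3 5 4 6 2 8)=[0, 7, 8, 5, 6, 4, 2, 9, 1, 3]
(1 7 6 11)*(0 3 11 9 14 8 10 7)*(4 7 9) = (0 3 11 1)(4 7 6)(8 10 9 14) = [3, 0, 2, 11, 7, 5, 4, 6, 10, 14, 9, 1, 12, 13, 8]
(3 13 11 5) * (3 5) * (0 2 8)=(0 2 8)(3 13 11)=[2, 1, 8, 13, 4, 5, 6, 7, 0, 9, 10, 3, 12, 11]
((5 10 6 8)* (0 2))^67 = (0 2)(5 8 6 10) = [2, 1, 0, 3, 4, 8, 10, 7, 6, 9, 5]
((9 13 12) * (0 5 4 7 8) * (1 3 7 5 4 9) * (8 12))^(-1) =[8, 12, 2, 1, 0, 4, 6, 3, 13, 5, 10, 11, 7, 9] =(0 8 13 9 5 4)(1 12 7 3)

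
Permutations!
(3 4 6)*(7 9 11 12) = (3 4 6)(7 9 11 12) = [0, 1, 2, 4, 6, 5, 3, 9, 8, 11, 10, 12, 7]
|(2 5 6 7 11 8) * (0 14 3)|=|(0 14 3)(2 5 6 7 11 8)|=6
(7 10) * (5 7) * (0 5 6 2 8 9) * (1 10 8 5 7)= (0 7 8 9)(1 10 6 2 5)= [7, 10, 5, 3, 4, 1, 2, 8, 9, 0, 6]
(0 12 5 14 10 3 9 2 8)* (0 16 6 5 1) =[12, 0, 8, 9, 4, 14, 5, 7, 16, 2, 3, 11, 1, 13, 10, 15, 6] =(0 12 1)(2 8 16 6 5 14 10 3 9)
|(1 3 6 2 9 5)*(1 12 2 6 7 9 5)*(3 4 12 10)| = 9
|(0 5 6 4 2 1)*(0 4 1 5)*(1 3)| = 6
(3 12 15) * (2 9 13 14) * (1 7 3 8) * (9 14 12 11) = (1 7 3 11 9 13 12 15 8)(2 14) = [0, 7, 14, 11, 4, 5, 6, 3, 1, 13, 10, 9, 15, 12, 2, 8]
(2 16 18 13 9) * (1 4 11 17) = (1 4 11 17)(2 16 18 13 9) = [0, 4, 16, 3, 11, 5, 6, 7, 8, 2, 10, 17, 12, 9, 14, 15, 18, 1, 13]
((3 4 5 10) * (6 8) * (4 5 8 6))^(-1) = (3 10 5)(4 8) = [0, 1, 2, 10, 8, 3, 6, 7, 4, 9, 5]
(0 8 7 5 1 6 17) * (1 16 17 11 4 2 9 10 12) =(0 8 7 5 16 17)(1 6 11 4 2 9 10 12) =[8, 6, 9, 3, 2, 16, 11, 5, 7, 10, 12, 4, 1, 13, 14, 15, 17, 0]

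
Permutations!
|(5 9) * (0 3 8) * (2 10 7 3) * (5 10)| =|(0 2 5 9 10 7 3 8)| =8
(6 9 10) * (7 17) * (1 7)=[0, 7, 2, 3, 4, 5, 9, 17, 8, 10, 6, 11, 12, 13, 14, 15, 16, 1]=(1 7 17)(6 9 10)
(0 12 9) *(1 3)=[12, 3, 2, 1, 4, 5, 6, 7, 8, 0, 10, 11, 9]=(0 12 9)(1 3)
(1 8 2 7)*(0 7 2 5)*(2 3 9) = [7, 8, 3, 9, 4, 0, 6, 1, 5, 2] = (0 7 1 8 5)(2 3 9)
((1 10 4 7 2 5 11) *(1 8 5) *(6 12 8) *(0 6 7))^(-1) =(0 4 10 1 2 7 11 5 8 12 6) =[4, 2, 7, 3, 10, 8, 0, 11, 12, 9, 1, 5, 6]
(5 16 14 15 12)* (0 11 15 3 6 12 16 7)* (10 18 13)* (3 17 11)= [3, 1, 2, 6, 4, 7, 12, 0, 8, 9, 18, 15, 5, 10, 17, 16, 14, 11, 13]= (0 3 6 12 5 7)(10 18 13)(11 15 16 14 17)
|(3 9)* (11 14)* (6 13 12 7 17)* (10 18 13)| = |(3 9)(6 10 18 13 12 7 17)(11 14)| = 14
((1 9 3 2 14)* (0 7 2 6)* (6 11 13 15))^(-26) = [11, 0, 15, 2, 4, 5, 3, 13, 8, 7, 10, 14, 12, 1, 6, 9] = (0 11 14 6 3 2 15 9 7 13 1)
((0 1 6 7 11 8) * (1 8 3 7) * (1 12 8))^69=(0 8 12 6 1)=[8, 0, 2, 3, 4, 5, 1, 7, 12, 9, 10, 11, 6]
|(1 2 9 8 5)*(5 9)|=6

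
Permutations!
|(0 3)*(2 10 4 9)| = 4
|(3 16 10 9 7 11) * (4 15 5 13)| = |(3 16 10 9 7 11)(4 15 5 13)| = 12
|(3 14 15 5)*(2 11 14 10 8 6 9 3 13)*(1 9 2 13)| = 11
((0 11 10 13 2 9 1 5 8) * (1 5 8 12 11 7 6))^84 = (13)(0 8 1 6 7) = [8, 6, 2, 3, 4, 5, 7, 0, 1, 9, 10, 11, 12, 13]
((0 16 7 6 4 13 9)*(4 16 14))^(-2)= (0 13 14 9 4)(6 16 7)= [13, 1, 2, 3, 0, 5, 16, 6, 8, 4, 10, 11, 12, 14, 9, 15, 7]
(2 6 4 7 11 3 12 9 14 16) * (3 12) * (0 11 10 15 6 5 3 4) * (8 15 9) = [11, 1, 5, 4, 7, 3, 0, 10, 15, 14, 9, 12, 8, 13, 16, 6, 2] = (0 11 12 8 15 6)(2 5 3 4 7 10 9 14 16)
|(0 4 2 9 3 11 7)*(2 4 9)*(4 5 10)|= |(0 9 3 11 7)(4 5 10)|= 15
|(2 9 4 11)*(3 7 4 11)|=3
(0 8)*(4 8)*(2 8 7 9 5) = (0 4 7 9 5 2 8) = [4, 1, 8, 3, 7, 2, 6, 9, 0, 5]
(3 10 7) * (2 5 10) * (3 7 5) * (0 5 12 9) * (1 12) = (0 5 10 1 12 9)(2 3) = [5, 12, 3, 2, 4, 10, 6, 7, 8, 0, 1, 11, 9]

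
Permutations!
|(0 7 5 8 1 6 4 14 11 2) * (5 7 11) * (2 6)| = 9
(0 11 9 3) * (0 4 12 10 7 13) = (0 11 9 3 4 12 10 7 13) = [11, 1, 2, 4, 12, 5, 6, 13, 8, 3, 7, 9, 10, 0]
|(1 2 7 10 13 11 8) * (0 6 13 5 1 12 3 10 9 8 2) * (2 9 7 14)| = |(0 6 13 11 9 8 12 3 10 5 1)(2 14)| = 22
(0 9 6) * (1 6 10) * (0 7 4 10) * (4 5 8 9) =(0 4 10 1 6 7 5 8 9) =[4, 6, 2, 3, 10, 8, 7, 5, 9, 0, 1]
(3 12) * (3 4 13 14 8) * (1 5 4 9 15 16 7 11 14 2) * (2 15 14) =(1 5 4 13 15 16 7 11 2)(3 12 9 14 8) =[0, 5, 1, 12, 13, 4, 6, 11, 3, 14, 10, 2, 9, 15, 8, 16, 7]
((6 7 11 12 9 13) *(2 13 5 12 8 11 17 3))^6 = (17) = [0, 1, 2, 3, 4, 5, 6, 7, 8, 9, 10, 11, 12, 13, 14, 15, 16, 17]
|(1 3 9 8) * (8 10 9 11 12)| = |(1 3 11 12 8)(9 10)| = 10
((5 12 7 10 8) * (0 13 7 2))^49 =(0 13 7 10 8 5 12 2) =[13, 1, 0, 3, 4, 12, 6, 10, 5, 9, 8, 11, 2, 7]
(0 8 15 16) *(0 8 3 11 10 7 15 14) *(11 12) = (0 3 12 11 10 7 15 16 8 14) = [3, 1, 2, 12, 4, 5, 6, 15, 14, 9, 7, 10, 11, 13, 0, 16, 8]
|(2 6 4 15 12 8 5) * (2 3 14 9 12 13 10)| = |(2 6 4 15 13 10)(3 14 9 12 8 5)| = 6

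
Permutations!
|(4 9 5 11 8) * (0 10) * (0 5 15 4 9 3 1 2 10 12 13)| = 30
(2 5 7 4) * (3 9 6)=(2 5 7 4)(3 9 6)=[0, 1, 5, 9, 2, 7, 3, 4, 8, 6]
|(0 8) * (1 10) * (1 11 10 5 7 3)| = 4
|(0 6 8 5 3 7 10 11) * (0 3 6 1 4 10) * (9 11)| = |(0 1 4 10 9 11 3 7)(5 6 8)| = 24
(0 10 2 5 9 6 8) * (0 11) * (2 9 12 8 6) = [10, 1, 5, 3, 4, 12, 6, 7, 11, 2, 9, 0, 8] = (0 10 9 2 5 12 8 11)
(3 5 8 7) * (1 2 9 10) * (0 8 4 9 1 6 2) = (0 8 7 3 5 4 9 10 6 2 1) = [8, 0, 1, 5, 9, 4, 2, 3, 7, 10, 6]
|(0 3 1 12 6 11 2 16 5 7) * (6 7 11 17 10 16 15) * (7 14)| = 24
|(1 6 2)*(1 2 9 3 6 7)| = 6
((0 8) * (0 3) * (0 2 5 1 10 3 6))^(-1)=[6, 5, 3, 10, 4, 2, 8, 7, 0, 9, 1]=(0 6 8)(1 5 2 3 10)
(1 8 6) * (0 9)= [9, 8, 2, 3, 4, 5, 1, 7, 6, 0]= (0 9)(1 8 6)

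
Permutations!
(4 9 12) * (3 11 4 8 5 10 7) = [0, 1, 2, 11, 9, 10, 6, 3, 5, 12, 7, 4, 8] = (3 11 4 9 12 8 5 10 7)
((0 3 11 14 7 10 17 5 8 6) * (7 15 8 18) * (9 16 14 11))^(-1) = [6, 1, 2, 0, 4, 17, 8, 18, 15, 3, 7, 11, 12, 13, 16, 14, 9, 10, 5] = (0 6 8 15 14 16 9 3)(5 17 10 7 18)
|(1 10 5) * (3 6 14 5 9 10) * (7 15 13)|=|(1 3 6 14 5)(7 15 13)(9 10)|=30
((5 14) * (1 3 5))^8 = (14) = [0, 1, 2, 3, 4, 5, 6, 7, 8, 9, 10, 11, 12, 13, 14]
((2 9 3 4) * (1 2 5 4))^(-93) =(1 3 9 2)(4 5) =[0, 3, 1, 9, 5, 4, 6, 7, 8, 2]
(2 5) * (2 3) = (2 5 3) = [0, 1, 5, 2, 4, 3]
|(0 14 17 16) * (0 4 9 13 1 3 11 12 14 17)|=|(0 17 16 4 9 13 1 3 11 12 14)|=11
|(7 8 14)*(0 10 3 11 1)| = 15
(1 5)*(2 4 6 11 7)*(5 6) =(1 6 11 7 2 4 5) =[0, 6, 4, 3, 5, 1, 11, 2, 8, 9, 10, 7]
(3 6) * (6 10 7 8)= (3 10 7 8 6)= [0, 1, 2, 10, 4, 5, 3, 8, 6, 9, 7]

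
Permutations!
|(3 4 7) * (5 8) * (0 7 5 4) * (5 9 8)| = |(0 7 3)(4 9 8)| = 3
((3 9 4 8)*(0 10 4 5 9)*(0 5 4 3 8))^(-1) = (0 4 9 5 3 10) = [4, 1, 2, 10, 9, 3, 6, 7, 8, 5, 0]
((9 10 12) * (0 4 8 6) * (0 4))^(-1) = (4 6 8)(9 12 10) = [0, 1, 2, 3, 6, 5, 8, 7, 4, 12, 9, 11, 10]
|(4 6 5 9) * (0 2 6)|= |(0 2 6 5 9 4)|= 6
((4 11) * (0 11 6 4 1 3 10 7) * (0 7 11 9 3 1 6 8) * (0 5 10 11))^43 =(0 5 4 11 9 10 8 6 3) =[5, 1, 2, 0, 11, 4, 3, 7, 6, 10, 8, 9]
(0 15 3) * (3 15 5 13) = [5, 1, 2, 0, 4, 13, 6, 7, 8, 9, 10, 11, 12, 3, 14, 15] = (15)(0 5 13 3)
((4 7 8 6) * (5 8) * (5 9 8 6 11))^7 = (11) = [0, 1, 2, 3, 4, 5, 6, 7, 8, 9, 10, 11]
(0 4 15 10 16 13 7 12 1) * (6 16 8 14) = (0 4 15 10 8 14 6 16 13 7 12 1) = [4, 0, 2, 3, 15, 5, 16, 12, 14, 9, 8, 11, 1, 7, 6, 10, 13]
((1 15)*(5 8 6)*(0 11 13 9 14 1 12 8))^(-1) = [5, 14, 2, 3, 4, 6, 8, 7, 12, 13, 10, 0, 15, 11, 9, 1] = (0 5 6 8 12 15 1 14 9 13 11)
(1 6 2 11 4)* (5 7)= (1 6 2 11 4)(5 7)= [0, 6, 11, 3, 1, 7, 2, 5, 8, 9, 10, 4]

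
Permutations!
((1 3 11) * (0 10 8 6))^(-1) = (0 6 8 10)(1 11 3) = [6, 11, 2, 1, 4, 5, 8, 7, 10, 9, 0, 3]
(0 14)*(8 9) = (0 14)(8 9) = [14, 1, 2, 3, 4, 5, 6, 7, 9, 8, 10, 11, 12, 13, 0]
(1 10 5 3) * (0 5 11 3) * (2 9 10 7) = (0 5)(1 7 2 9 10 11 3) = [5, 7, 9, 1, 4, 0, 6, 2, 8, 10, 11, 3]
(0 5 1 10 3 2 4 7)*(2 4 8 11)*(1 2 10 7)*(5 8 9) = (0 8 11 10 3 4 1 7)(2 9 5) = [8, 7, 9, 4, 1, 2, 6, 0, 11, 5, 3, 10]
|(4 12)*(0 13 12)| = 4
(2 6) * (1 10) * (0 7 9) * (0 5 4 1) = (0 7 9 5 4 1 10)(2 6) = [7, 10, 6, 3, 1, 4, 2, 9, 8, 5, 0]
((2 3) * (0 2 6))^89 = [2, 1, 3, 6, 4, 5, 0] = (0 2 3 6)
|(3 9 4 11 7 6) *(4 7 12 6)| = |(3 9 7 4 11 12 6)| = 7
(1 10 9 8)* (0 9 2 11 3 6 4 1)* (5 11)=(0 9 8)(1 10 2 5 11 3 6 4)=[9, 10, 5, 6, 1, 11, 4, 7, 0, 8, 2, 3]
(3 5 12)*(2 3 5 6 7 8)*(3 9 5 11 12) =(2 9 5 3 6 7 8)(11 12) =[0, 1, 9, 6, 4, 3, 7, 8, 2, 5, 10, 12, 11]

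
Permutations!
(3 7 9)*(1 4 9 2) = [0, 4, 1, 7, 9, 5, 6, 2, 8, 3] = (1 4 9 3 7 2)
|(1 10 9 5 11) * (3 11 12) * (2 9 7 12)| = |(1 10 7 12 3 11)(2 9 5)| = 6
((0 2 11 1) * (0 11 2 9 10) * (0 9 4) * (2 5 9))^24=(11)=[0, 1, 2, 3, 4, 5, 6, 7, 8, 9, 10, 11]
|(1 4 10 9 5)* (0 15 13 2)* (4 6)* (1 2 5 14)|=|(0 15 13 5 2)(1 6 4 10 9 14)|=30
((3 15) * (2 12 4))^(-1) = (2 4 12)(3 15) = [0, 1, 4, 15, 12, 5, 6, 7, 8, 9, 10, 11, 2, 13, 14, 3]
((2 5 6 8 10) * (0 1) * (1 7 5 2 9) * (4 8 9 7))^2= (0 8 7 6 1 4 10 5 9)= [8, 4, 2, 3, 10, 9, 1, 6, 7, 0, 5]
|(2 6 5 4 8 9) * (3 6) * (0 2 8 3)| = 4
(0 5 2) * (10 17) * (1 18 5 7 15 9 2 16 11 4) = [7, 18, 0, 3, 1, 16, 6, 15, 8, 2, 17, 4, 12, 13, 14, 9, 11, 10, 5] = (0 7 15 9 2)(1 18 5 16 11 4)(10 17)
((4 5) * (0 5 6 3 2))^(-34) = [4, 1, 5, 0, 3, 6, 2] = (0 4 3)(2 5 6)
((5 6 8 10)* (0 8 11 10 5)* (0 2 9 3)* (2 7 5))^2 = (0 2 3 8 9)(5 11 7 6 10) = [2, 1, 3, 8, 4, 11, 10, 6, 9, 0, 5, 7]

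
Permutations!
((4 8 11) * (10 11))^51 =(4 11 10 8) =[0, 1, 2, 3, 11, 5, 6, 7, 4, 9, 8, 10]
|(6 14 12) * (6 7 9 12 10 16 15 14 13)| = 12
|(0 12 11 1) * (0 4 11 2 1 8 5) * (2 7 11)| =|(0 12 7 11 8 5)(1 4 2)| =6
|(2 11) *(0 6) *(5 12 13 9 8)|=10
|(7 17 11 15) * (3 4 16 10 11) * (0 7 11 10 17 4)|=|(0 7 4 16 17 3)(11 15)|=6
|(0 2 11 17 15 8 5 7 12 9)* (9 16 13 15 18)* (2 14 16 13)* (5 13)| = |(0 14 16 2 11 17 18 9)(5 7 12)(8 13 15)| = 24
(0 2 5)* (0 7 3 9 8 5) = (0 2)(3 9 8 5 7) = [2, 1, 0, 9, 4, 7, 6, 3, 5, 8]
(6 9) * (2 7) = (2 7)(6 9) = [0, 1, 7, 3, 4, 5, 9, 2, 8, 6]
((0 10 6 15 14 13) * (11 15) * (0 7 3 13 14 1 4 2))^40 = (15)(3 13 7) = [0, 1, 2, 13, 4, 5, 6, 3, 8, 9, 10, 11, 12, 7, 14, 15]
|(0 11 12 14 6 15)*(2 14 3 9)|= 9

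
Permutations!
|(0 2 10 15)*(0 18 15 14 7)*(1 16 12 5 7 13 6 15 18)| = 12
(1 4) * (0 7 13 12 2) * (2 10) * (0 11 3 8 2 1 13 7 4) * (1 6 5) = (0 4 13 12 10 6 5 1)(2 11 3 8) = [4, 0, 11, 8, 13, 1, 5, 7, 2, 9, 6, 3, 10, 12]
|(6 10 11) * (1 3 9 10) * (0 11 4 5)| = 9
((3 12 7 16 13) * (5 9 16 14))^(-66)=(3 16 5 7)(9 14 12 13)=[0, 1, 2, 16, 4, 7, 6, 3, 8, 14, 10, 11, 13, 9, 12, 15, 5]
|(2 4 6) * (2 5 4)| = 3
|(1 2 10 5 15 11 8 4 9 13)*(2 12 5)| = 18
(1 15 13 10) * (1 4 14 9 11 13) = (1 15)(4 14 9 11 13 10) = [0, 15, 2, 3, 14, 5, 6, 7, 8, 11, 4, 13, 12, 10, 9, 1]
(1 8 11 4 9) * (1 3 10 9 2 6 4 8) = (2 6 4)(3 10 9)(8 11) = [0, 1, 6, 10, 2, 5, 4, 7, 11, 3, 9, 8]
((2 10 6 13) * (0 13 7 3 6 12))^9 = (0 12 10 2 13) = [12, 1, 13, 3, 4, 5, 6, 7, 8, 9, 2, 11, 10, 0]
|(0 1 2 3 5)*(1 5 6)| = 4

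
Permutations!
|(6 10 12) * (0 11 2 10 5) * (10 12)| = 6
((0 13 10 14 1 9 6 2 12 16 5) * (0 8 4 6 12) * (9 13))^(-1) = [2, 14, 6, 3, 8, 16, 4, 7, 5, 0, 13, 11, 9, 1, 10, 15, 12] = (0 2 6 4 8 5 16 12 9)(1 14 10 13)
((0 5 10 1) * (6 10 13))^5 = (0 1 10 6 13 5) = [1, 10, 2, 3, 4, 0, 13, 7, 8, 9, 6, 11, 12, 5]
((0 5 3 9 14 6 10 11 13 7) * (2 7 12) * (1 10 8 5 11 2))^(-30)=(14)(0 13 1 2)(7 11 12 10)=[13, 2, 0, 3, 4, 5, 6, 11, 8, 9, 7, 12, 10, 1, 14]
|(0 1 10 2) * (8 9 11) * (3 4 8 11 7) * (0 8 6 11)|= 11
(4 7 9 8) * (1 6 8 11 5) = (1 6 8 4 7 9 11 5) = [0, 6, 2, 3, 7, 1, 8, 9, 4, 11, 10, 5]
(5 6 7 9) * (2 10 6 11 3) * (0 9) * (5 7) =(0 9 7)(2 10 6 5 11 3) =[9, 1, 10, 2, 4, 11, 5, 0, 8, 7, 6, 3]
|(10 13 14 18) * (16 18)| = 5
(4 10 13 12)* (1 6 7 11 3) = (1 6 7 11 3)(4 10 13 12) = [0, 6, 2, 1, 10, 5, 7, 11, 8, 9, 13, 3, 4, 12]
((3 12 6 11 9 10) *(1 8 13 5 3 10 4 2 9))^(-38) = (1 13 3 6)(2 9 4)(5 12 11 8) = [0, 13, 9, 6, 2, 12, 1, 7, 5, 4, 10, 8, 11, 3]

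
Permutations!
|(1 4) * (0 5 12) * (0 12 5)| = 2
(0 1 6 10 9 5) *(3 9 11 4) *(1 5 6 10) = (0 5)(1 10 11 4 3 9 6) = [5, 10, 2, 9, 3, 0, 1, 7, 8, 6, 11, 4]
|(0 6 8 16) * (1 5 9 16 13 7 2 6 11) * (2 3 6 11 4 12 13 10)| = 15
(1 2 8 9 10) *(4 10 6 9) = (1 2 8 4 10)(6 9) = [0, 2, 8, 3, 10, 5, 9, 7, 4, 6, 1]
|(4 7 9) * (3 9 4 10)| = 6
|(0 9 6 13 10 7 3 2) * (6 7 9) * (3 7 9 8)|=7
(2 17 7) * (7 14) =(2 17 14 7) =[0, 1, 17, 3, 4, 5, 6, 2, 8, 9, 10, 11, 12, 13, 7, 15, 16, 14]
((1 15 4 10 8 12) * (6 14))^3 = (1 10)(4 12)(6 14)(8 15) = [0, 10, 2, 3, 12, 5, 14, 7, 15, 9, 1, 11, 4, 13, 6, 8]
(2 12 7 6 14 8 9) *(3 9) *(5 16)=(2 12 7 6 14 8 3 9)(5 16)=[0, 1, 12, 9, 4, 16, 14, 6, 3, 2, 10, 11, 7, 13, 8, 15, 5]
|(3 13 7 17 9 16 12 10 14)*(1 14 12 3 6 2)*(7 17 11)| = 20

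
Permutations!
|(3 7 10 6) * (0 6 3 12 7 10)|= |(0 6 12 7)(3 10)|= 4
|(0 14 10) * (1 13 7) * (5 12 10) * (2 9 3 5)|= 24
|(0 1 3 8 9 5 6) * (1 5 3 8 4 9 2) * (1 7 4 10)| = |(0 5 6)(1 8 2 7 4 9 3 10)| = 24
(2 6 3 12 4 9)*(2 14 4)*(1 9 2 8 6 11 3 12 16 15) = (1 9 14 4 2 11 3 16 15)(6 12 8) = [0, 9, 11, 16, 2, 5, 12, 7, 6, 14, 10, 3, 8, 13, 4, 1, 15]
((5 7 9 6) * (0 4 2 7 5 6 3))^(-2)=(0 9 2)(3 7 4)=[9, 1, 0, 7, 3, 5, 6, 4, 8, 2]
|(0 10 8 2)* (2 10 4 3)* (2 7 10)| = 7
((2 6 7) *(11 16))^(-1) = (2 7 6)(11 16) = [0, 1, 7, 3, 4, 5, 2, 6, 8, 9, 10, 16, 12, 13, 14, 15, 11]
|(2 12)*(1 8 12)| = 4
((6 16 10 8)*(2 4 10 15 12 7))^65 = (2 10 6 15 7 4 8 16 12) = [0, 1, 10, 3, 8, 5, 15, 4, 16, 9, 6, 11, 2, 13, 14, 7, 12]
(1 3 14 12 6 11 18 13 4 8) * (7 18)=(1 3 14 12 6 11 7 18 13 4 8)=[0, 3, 2, 14, 8, 5, 11, 18, 1, 9, 10, 7, 6, 4, 12, 15, 16, 17, 13]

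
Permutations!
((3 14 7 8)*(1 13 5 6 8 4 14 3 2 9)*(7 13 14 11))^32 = [0, 1, 2, 3, 7, 5, 6, 11, 8, 9, 10, 4, 12, 13, 14] = (14)(4 7 11)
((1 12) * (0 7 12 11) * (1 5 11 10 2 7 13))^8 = [11, 13, 10, 3, 4, 12, 6, 2, 8, 9, 1, 5, 7, 0] = (0 11 5 12 7 2 10 1 13)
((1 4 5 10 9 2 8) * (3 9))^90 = [0, 5, 1, 2, 10, 3, 6, 7, 4, 8, 9] = (1 5 3 2)(4 10 9 8)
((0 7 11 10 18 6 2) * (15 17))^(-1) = (0 2 6 18 10 11 7)(15 17) = [2, 1, 6, 3, 4, 5, 18, 0, 8, 9, 11, 7, 12, 13, 14, 17, 16, 15, 10]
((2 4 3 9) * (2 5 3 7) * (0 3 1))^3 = (0 5 3 1 9) = [5, 9, 2, 1, 4, 3, 6, 7, 8, 0]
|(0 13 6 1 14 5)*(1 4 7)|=8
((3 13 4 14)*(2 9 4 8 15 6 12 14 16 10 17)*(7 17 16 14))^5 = [0, 1, 13, 12, 15, 5, 9, 14, 17, 8, 16, 11, 4, 7, 6, 2, 10, 3] = (2 13 7 14 6 9 8 17 3 12 4 15)(10 16)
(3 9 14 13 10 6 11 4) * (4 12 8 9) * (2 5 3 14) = (2 5 3 4 14 13 10 6 11 12 8 9) = [0, 1, 5, 4, 14, 3, 11, 7, 9, 2, 6, 12, 8, 10, 13]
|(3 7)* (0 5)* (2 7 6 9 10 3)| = 4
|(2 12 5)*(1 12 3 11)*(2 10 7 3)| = 7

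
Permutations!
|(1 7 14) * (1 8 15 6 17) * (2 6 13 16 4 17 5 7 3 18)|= 14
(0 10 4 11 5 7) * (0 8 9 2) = (0 10 4 11 5 7 8 9 2) = [10, 1, 0, 3, 11, 7, 6, 8, 9, 2, 4, 5]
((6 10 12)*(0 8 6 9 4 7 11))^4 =(0 12 11 10 7 6 4 8 9) =[12, 1, 2, 3, 8, 5, 4, 6, 9, 0, 7, 10, 11]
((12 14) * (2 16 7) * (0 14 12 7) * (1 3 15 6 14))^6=[7, 2, 6, 16, 4, 5, 1, 15, 8, 9, 10, 11, 12, 13, 3, 0, 14]=(0 7 15)(1 2 6)(3 16 14)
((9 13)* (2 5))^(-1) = (2 5)(9 13) = [0, 1, 5, 3, 4, 2, 6, 7, 8, 13, 10, 11, 12, 9]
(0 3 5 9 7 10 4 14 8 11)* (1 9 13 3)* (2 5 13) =[1, 9, 5, 13, 14, 2, 6, 10, 11, 7, 4, 0, 12, 3, 8] =(0 1 9 7 10 4 14 8 11)(2 5)(3 13)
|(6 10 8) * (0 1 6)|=5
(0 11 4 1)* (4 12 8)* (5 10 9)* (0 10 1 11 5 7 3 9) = [5, 10, 2, 9, 11, 1, 6, 3, 4, 7, 0, 12, 8] = (0 5 1 10)(3 9 7)(4 11 12 8)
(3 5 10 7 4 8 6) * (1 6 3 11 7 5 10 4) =(1 6 11 7)(3 10 5 4 8) =[0, 6, 2, 10, 8, 4, 11, 1, 3, 9, 5, 7]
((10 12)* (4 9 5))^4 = (12)(4 9 5) = [0, 1, 2, 3, 9, 4, 6, 7, 8, 5, 10, 11, 12]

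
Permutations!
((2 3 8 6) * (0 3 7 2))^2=(0 8)(3 6)=[8, 1, 2, 6, 4, 5, 3, 7, 0]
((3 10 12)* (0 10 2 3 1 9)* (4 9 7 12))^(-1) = (0 9 4 10)(1 12 7)(2 3) = [9, 12, 3, 2, 10, 5, 6, 1, 8, 4, 0, 11, 7]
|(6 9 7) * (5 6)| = 4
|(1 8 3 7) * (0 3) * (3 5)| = |(0 5 3 7 1 8)| = 6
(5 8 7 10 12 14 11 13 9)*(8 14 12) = (5 14 11 13 9)(7 10 8) = [0, 1, 2, 3, 4, 14, 6, 10, 7, 5, 8, 13, 12, 9, 11]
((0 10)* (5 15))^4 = (15) = [0, 1, 2, 3, 4, 5, 6, 7, 8, 9, 10, 11, 12, 13, 14, 15]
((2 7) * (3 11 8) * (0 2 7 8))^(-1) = (0 11 3 8 2) = [11, 1, 0, 8, 4, 5, 6, 7, 2, 9, 10, 3]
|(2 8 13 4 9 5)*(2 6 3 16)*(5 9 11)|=|(2 8 13 4 11 5 6 3 16)|=9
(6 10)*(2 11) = (2 11)(6 10) = [0, 1, 11, 3, 4, 5, 10, 7, 8, 9, 6, 2]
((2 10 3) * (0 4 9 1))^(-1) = (0 1 9 4)(2 3 10) = [1, 9, 3, 10, 0, 5, 6, 7, 8, 4, 2]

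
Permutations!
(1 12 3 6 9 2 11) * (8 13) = (1 12 3 6 9 2 11)(8 13) = [0, 12, 11, 6, 4, 5, 9, 7, 13, 2, 10, 1, 3, 8]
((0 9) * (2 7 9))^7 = (0 9 7 2) = [9, 1, 0, 3, 4, 5, 6, 2, 8, 7]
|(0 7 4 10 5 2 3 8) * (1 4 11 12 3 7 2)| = |(0 2 7 11 12 3 8)(1 4 10 5)| = 28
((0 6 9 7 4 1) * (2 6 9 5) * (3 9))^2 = (0 9 4)(1 3 7)(2 5 6) = [9, 3, 5, 7, 0, 6, 2, 1, 8, 4]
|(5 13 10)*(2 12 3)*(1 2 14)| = 15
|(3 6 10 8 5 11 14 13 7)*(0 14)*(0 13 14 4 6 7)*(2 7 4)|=11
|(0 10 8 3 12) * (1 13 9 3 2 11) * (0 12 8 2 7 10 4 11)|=11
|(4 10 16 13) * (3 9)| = 4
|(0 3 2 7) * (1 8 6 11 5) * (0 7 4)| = |(0 3 2 4)(1 8 6 11 5)| = 20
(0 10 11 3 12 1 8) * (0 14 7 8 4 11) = (0 10)(1 4 11 3 12)(7 8 14) = [10, 4, 2, 12, 11, 5, 6, 8, 14, 9, 0, 3, 1, 13, 7]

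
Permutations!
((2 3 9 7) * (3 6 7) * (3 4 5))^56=(9)(2 7 6)=[0, 1, 7, 3, 4, 5, 2, 6, 8, 9]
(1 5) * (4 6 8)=(1 5)(4 6 8)=[0, 5, 2, 3, 6, 1, 8, 7, 4]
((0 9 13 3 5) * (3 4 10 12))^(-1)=[5, 1, 2, 12, 13, 3, 6, 7, 8, 0, 4, 11, 10, 9]=(0 5 3 12 10 4 13 9)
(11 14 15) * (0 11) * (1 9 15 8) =(0 11 14 8 1 9 15) =[11, 9, 2, 3, 4, 5, 6, 7, 1, 15, 10, 14, 12, 13, 8, 0]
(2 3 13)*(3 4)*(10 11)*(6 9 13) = (2 4 3 6 9 13)(10 11) = [0, 1, 4, 6, 3, 5, 9, 7, 8, 13, 11, 10, 12, 2]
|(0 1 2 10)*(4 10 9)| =6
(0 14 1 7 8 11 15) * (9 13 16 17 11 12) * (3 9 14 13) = (0 13 16 17 11 15)(1 7 8 12 14)(3 9) = [13, 7, 2, 9, 4, 5, 6, 8, 12, 3, 10, 15, 14, 16, 1, 0, 17, 11]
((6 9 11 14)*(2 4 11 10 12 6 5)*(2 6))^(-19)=[0, 1, 12, 3, 2, 14, 5, 7, 8, 6, 9, 4, 10, 13, 11]=(2 12 10 9 6 5 14 11 4)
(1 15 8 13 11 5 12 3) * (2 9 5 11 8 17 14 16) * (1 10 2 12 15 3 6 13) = (1 3 10 2 9 5 15 17 14 16 12 6 13 8) = [0, 3, 9, 10, 4, 15, 13, 7, 1, 5, 2, 11, 6, 8, 16, 17, 12, 14]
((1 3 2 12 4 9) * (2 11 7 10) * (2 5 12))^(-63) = [0, 1, 2, 3, 4, 5, 6, 7, 8, 9, 10, 11, 12] = (12)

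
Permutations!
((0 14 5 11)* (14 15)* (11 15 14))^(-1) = (0 11 15 5 14) = [11, 1, 2, 3, 4, 14, 6, 7, 8, 9, 10, 15, 12, 13, 0, 5]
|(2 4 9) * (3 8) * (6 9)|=4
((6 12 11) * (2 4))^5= [0, 1, 4, 3, 2, 5, 11, 7, 8, 9, 10, 12, 6]= (2 4)(6 11 12)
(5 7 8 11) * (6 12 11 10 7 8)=(5 8 10 7 6 12 11)=[0, 1, 2, 3, 4, 8, 12, 6, 10, 9, 7, 5, 11]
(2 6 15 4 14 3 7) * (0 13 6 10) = [13, 1, 10, 7, 14, 5, 15, 2, 8, 9, 0, 11, 12, 6, 3, 4] = (0 13 6 15 4 14 3 7 2 10)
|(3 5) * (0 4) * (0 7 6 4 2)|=|(0 2)(3 5)(4 7 6)|=6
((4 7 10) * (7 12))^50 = (4 7)(10 12) = [0, 1, 2, 3, 7, 5, 6, 4, 8, 9, 12, 11, 10]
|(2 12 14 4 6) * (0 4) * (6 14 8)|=12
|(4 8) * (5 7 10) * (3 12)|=6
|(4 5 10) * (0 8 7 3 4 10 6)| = |(10)(0 8 7 3 4 5 6)| = 7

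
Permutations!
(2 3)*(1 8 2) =(1 8 2 3) =[0, 8, 3, 1, 4, 5, 6, 7, 2]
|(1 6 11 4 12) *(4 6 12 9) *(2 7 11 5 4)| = |(1 12)(2 7 11 6 5 4 9)| = 14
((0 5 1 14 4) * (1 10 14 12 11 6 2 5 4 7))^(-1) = (0 4)(1 7 14 10 5 2 6 11 12) = [4, 7, 6, 3, 0, 2, 11, 14, 8, 9, 5, 12, 1, 13, 10]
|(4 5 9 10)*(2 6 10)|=|(2 6 10 4 5 9)|=6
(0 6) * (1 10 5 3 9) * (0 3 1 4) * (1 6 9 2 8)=(0 9 4)(1 10 5 6 3 2 8)=[9, 10, 8, 2, 0, 6, 3, 7, 1, 4, 5]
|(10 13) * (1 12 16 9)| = 4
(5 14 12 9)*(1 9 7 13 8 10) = (1 9 5 14 12 7 13 8 10) = [0, 9, 2, 3, 4, 14, 6, 13, 10, 5, 1, 11, 7, 8, 12]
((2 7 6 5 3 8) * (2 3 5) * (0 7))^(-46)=(8)(0 6)(2 7)=[6, 1, 7, 3, 4, 5, 0, 2, 8]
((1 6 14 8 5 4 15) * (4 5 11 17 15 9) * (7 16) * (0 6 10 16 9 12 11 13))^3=(0 8 6 13 14)(1 7 12 15 16 4 17 10 9 11)=[8, 7, 2, 3, 17, 5, 13, 12, 6, 11, 9, 1, 15, 14, 0, 16, 4, 10]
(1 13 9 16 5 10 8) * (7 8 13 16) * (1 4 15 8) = (1 16 5 10 13 9 7)(4 15 8) = [0, 16, 2, 3, 15, 10, 6, 1, 4, 7, 13, 11, 12, 9, 14, 8, 5]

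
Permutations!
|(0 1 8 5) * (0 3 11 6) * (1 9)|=|(0 9 1 8 5 3 11 6)|=8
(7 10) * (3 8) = (3 8)(7 10) = [0, 1, 2, 8, 4, 5, 6, 10, 3, 9, 7]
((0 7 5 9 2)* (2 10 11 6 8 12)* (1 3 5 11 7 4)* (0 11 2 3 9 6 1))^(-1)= [4, 11, 7, 12, 0, 3, 5, 10, 6, 1, 9, 2, 8]= (0 4)(1 11 2 7 10 9)(3 12 8 6 5)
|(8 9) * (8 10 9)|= |(9 10)|= 2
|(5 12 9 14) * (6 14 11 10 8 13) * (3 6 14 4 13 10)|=18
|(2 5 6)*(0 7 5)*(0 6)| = 6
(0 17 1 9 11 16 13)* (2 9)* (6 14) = (0 17 1 2 9 11 16 13)(6 14) = [17, 2, 9, 3, 4, 5, 14, 7, 8, 11, 10, 16, 12, 0, 6, 15, 13, 1]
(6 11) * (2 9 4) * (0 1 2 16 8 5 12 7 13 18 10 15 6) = [1, 2, 9, 3, 16, 12, 11, 13, 5, 4, 15, 0, 7, 18, 14, 6, 8, 17, 10] = (0 1 2 9 4 16 8 5 12 7 13 18 10 15 6 11)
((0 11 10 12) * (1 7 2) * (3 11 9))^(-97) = (0 12 10 11 3 9)(1 2 7) = [12, 2, 7, 9, 4, 5, 6, 1, 8, 0, 11, 3, 10]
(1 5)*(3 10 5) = [0, 3, 2, 10, 4, 1, 6, 7, 8, 9, 5] = (1 3 10 5)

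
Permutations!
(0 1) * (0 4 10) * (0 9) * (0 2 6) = (0 1 4 10 9 2 6) = [1, 4, 6, 3, 10, 5, 0, 7, 8, 2, 9]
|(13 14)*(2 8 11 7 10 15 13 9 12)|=10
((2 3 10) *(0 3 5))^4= [5, 1, 10, 0, 4, 2, 6, 7, 8, 9, 3]= (0 5 2 10 3)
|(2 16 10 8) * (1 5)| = |(1 5)(2 16 10 8)| = 4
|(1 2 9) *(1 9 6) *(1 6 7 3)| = 4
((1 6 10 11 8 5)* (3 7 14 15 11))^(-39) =(1 6 10 3 7 14 15 11 8 5) =[0, 6, 2, 7, 4, 1, 10, 14, 5, 9, 3, 8, 12, 13, 15, 11]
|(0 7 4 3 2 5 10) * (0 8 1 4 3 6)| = |(0 7 3 2 5 10 8 1 4 6)| = 10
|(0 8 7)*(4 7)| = 4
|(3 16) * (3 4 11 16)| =|(4 11 16)| =3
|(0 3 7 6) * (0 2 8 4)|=|(0 3 7 6 2 8 4)|=7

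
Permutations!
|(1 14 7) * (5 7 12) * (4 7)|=|(1 14 12 5 4 7)|=6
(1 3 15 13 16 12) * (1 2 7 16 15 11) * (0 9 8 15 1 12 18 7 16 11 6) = (0 9 8 15 13 1 3 6)(2 16 18 7 11 12) = [9, 3, 16, 6, 4, 5, 0, 11, 15, 8, 10, 12, 2, 1, 14, 13, 18, 17, 7]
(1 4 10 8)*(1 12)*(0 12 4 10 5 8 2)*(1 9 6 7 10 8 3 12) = (0 1 8 4 5 3 12 9 6 7 10 2) = [1, 8, 0, 12, 5, 3, 7, 10, 4, 6, 2, 11, 9]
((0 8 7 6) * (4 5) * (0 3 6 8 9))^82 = (9) = [0, 1, 2, 3, 4, 5, 6, 7, 8, 9]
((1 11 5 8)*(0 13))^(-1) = (0 13)(1 8 5 11) = [13, 8, 2, 3, 4, 11, 6, 7, 5, 9, 10, 1, 12, 0]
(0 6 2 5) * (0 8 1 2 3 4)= (0 6 3 4)(1 2 5 8)= [6, 2, 5, 4, 0, 8, 3, 7, 1]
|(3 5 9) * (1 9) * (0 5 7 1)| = |(0 5)(1 9 3 7)| = 4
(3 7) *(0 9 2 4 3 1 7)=(0 9 2 4 3)(1 7)=[9, 7, 4, 0, 3, 5, 6, 1, 8, 2]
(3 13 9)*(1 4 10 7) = (1 4 10 7)(3 13 9) = [0, 4, 2, 13, 10, 5, 6, 1, 8, 3, 7, 11, 12, 9]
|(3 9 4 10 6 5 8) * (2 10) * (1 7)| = |(1 7)(2 10 6 5 8 3 9 4)| = 8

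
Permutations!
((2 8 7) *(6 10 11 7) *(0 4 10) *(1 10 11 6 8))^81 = (0 4 11 7 2 1 10 6) = [4, 10, 1, 3, 11, 5, 0, 2, 8, 9, 6, 7]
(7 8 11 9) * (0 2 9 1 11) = [2, 11, 9, 3, 4, 5, 6, 8, 0, 7, 10, 1] = (0 2 9 7 8)(1 11)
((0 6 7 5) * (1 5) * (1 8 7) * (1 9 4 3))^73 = (0 4 5 9 1 6 3)(7 8) = [4, 6, 2, 0, 5, 9, 3, 8, 7, 1]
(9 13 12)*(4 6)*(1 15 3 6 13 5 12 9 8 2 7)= (1 15 3 6 4 13 9 5 12 8 2 7)= [0, 15, 7, 6, 13, 12, 4, 1, 2, 5, 10, 11, 8, 9, 14, 3]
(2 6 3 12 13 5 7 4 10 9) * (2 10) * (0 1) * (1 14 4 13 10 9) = (0 14 4 2 6 3 12 10 1)(5 7 13) = [14, 0, 6, 12, 2, 7, 3, 13, 8, 9, 1, 11, 10, 5, 4]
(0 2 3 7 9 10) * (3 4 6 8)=(0 2 4 6 8 3 7 9 10)=[2, 1, 4, 7, 6, 5, 8, 9, 3, 10, 0]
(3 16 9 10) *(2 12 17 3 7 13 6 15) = (2 12 17 3 16 9 10 7 13 6 15) = [0, 1, 12, 16, 4, 5, 15, 13, 8, 10, 7, 11, 17, 6, 14, 2, 9, 3]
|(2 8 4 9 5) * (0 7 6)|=15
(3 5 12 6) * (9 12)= [0, 1, 2, 5, 4, 9, 3, 7, 8, 12, 10, 11, 6]= (3 5 9 12 6)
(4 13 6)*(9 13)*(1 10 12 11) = (1 10 12 11)(4 9 13 6) = [0, 10, 2, 3, 9, 5, 4, 7, 8, 13, 12, 1, 11, 6]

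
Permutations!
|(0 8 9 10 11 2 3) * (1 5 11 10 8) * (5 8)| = 8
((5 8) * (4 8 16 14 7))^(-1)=(4 7 14 16 5 8)=[0, 1, 2, 3, 7, 8, 6, 14, 4, 9, 10, 11, 12, 13, 16, 15, 5]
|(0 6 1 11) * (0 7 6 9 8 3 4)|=|(0 9 8 3 4)(1 11 7 6)|=20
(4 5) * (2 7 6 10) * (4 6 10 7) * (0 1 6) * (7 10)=(0 1 6 10 2 4 5)=[1, 6, 4, 3, 5, 0, 10, 7, 8, 9, 2]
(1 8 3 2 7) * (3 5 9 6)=(1 8 5 9 6 3 2 7)=[0, 8, 7, 2, 4, 9, 3, 1, 5, 6]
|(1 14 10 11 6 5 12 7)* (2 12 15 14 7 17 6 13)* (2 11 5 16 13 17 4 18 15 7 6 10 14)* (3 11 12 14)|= |(1 6 16 13 12 4 18 15 2 14 3 11 17 10 5 7)|= 16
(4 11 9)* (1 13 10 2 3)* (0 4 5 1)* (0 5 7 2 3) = (0 4 11 9 7 2)(1 13 10 3 5) = [4, 13, 0, 5, 11, 1, 6, 2, 8, 7, 3, 9, 12, 10]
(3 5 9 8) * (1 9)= [0, 9, 2, 5, 4, 1, 6, 7, 3, 8]= (1 9 8 3 5)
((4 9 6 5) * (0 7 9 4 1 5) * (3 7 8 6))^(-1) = (0 6 8)(1 5)(3 9 7) = [6, 5, 2, 9, 4, 1, 8, 3, 0, 7]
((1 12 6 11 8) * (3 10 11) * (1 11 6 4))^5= [0, 4, 2, 6, 12, 5, 10, 7, 11, 9, 3, 8, 1]= (1 4 12)(3 6 10)(8 11)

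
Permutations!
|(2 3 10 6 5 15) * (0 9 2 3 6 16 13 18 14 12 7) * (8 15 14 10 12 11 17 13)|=|(0 9 2 6 5 14 11 17 13 18 10 16 8 15 3 12 7)|=17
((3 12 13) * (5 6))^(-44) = [0, 1, 2, 12, 4, 5, 6, 7, 8, 9, 10, 11, 13, 3] = (3 12 13)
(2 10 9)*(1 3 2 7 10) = (1 3 2)(7 10 9) = [0, 3, 1, 2, 4, 5, 6, 10, 8, 7, 9]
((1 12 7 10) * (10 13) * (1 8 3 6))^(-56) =(13) =[0, 1, 2, 3, 4, 5, 6, 7, 8, 9, 10, 11, 12, 13]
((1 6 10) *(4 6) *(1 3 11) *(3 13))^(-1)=[0, 11, 2, 13, 1, 5, 4, 7, 8, 9, 6, 3, 12, 10]=(1 11 3 13 10 6 4)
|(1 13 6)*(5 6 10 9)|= 6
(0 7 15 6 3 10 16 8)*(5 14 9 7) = (0 5 14 9 7 15 6 3 10 16 8) = [5, 1, 2, 10, 4, 14, 3, 15, 0, 7, 16, 11, 12, 13, 9, 6, 8]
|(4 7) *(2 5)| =2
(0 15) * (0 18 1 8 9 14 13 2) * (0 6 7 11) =[15, 8, 6, 3, 4, 5, 7, 11, 9, 14, 10, 0, 12, 2, 13, 18, 16, 17, 1] =(0 15 18 1 8 9 14 13 2 6 7 11)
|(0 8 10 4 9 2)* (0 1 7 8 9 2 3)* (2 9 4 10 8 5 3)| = |(10)(0 4 9 2 1 7 5 3)| = 8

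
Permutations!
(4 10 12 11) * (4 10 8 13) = (4 8 13)(10 12 11) = [0, 1, 2, 3, 8, 5, 6, 7, 13, 9, 12, 10, 11, 4]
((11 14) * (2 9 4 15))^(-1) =(2 15 4 9)(11 14) =[0, 1, 15, 3, 9, 5, 6, 7, 8, 2, 10, 14, 12, 13, 11, 4]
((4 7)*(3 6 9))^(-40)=(3 9 6)=[0, 1, 2, 9, 4, 5, 3, 7, 8, 6]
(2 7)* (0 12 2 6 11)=(0 12 2 7 6 11)=[12, 1, 7, 3, 4, 5, 11, 6, 8, 9, 10, 0, 2]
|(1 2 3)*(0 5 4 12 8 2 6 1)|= |(0 5 4 12 8 2 3)(1 6)|= 14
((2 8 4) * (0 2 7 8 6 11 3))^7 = (0 6 3 2 11)(4 7 8) = [6, 1, 11, 2, 7, 5, 3, 8, 4, 9, 10, 0]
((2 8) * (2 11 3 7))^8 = (2 3 8 7 11) = [0, 1, 3, 8, 4, 5, 6, 11, 7, 9, 10, 2]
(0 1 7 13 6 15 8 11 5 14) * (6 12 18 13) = [1, 7, 2, 3, 4, 14, 15, 6, 11, 9, 10, 5, 18, 12, 0, 8, 16, 17, 13] = (0 1 7 6 15 8 11 5 14)(12 18 13)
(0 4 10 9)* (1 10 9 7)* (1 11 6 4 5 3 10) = [5, 1, 2, 10, 9, 3, 4, 11, 8, 0, 7, 6] = (0 5 3 10 7 11 6 4 9)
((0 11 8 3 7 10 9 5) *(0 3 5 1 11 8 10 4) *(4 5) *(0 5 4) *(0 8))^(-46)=(1 10)(3 4)(5 7)(9 11)=[0, 10, 2, 4, 3, 7, 6, 5, 8, 11, 1, 9]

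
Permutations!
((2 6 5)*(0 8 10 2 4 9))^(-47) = (0 8 10 2 6 5 4 9) = [8, 1, 6, 3, 9, 4, 5, 7, 10, 0, 2]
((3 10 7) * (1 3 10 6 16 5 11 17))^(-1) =(1 17 11 5 16 6 3)(7 10) =[0, 17, 2, 1, 4, 16, 3, 10, 8, 9, 7, 5, 12, 13, 14, 15, 6, 11]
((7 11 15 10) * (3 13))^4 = (15) = [0, 1, 2, 3, 4, 5, 6, 7, 8, 9, 10, 11, 12, 13, 14, 15]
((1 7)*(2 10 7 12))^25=[0, 1, 2, 3, 4, 5, 6, 7, 8, 9, 10, 11, 12]=(12)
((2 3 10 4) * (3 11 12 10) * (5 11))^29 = (2 4 10 12 11 5) = [0, 1, 4, 3, 10, 2, 6, 7, 8, 9, 12, 5, 11]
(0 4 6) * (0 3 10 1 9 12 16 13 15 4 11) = [11, 9, 2, 10, 6, 5, 3, 7, 8, 12, 1, 0, 16, 15, 14, 4, 13] = (0 11)(1 9 12 16 13 15 4 6 3 10)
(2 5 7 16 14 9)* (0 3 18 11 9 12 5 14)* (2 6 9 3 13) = (0 13 2 14 12 5 7 16)(3 18 11)(6 9) = [13, 1, 14, 18, 4, 7, 9, 16, 8, 6, 10, 3, 5, 2, 12, 15, 0, 17, 11]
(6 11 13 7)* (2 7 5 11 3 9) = [0, 1, 7, 9, 4, 11, 3, 6, 8, 2, 10, 13, 12, 5] = (2 7 6 3 9)(5 11 13)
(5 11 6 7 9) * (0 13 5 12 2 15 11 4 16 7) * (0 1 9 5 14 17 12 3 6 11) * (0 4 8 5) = [13, 9, 15, 6, 16, 8, 1, 0, 5, 3, 10, 11, 2, 14, 17, 4, 7, 12] = (0 13 14 17 12 2 15 4 16 7)(1 9 3 6)(5 8)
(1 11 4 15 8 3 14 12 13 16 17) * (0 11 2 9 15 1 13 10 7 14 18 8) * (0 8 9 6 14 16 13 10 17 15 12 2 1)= (0 11 4)(2 6 14)(3 18 9 12 17 10 7 16 15 8)= [11, 1, 6, 18, 0, 5, 14, 16, 3, 12, 7, 4, 17, 13, 2, 8, 15, 10, 9]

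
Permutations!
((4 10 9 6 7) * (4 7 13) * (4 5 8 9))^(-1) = (4 10)(5 13 6 9 8) = [0, 1, 2, 3, 10, 13, 9, 7, 5, 8, 4, 11, 12, 6]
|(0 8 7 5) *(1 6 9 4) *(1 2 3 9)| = 4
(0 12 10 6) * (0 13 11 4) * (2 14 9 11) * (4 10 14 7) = (0 12 14 9 11 10 6 13 2 7 4) = [12, 1, 7, 3, 0, 5, 13, 4, 8, 11, 6, 10, 14, 2, 9]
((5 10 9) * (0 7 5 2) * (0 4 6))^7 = (0 6 4 2 9 10 5 7) = [6, 1, 9, 3, 2, 7, 4, 0, 8, 10, 5]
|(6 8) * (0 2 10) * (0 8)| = |(0 2 10 8 6)| = 5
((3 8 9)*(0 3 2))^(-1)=(0 2 9 8 3)=[2, 1, 9, 0, 4, 5, 6, 7, 3, 8]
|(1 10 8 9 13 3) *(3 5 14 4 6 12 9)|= |(1 10 8 3)(4 6 12 9 13 5 14)|= 28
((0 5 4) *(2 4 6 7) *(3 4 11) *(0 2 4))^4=[4, 1, 5, 7, 0, 2, 11, 3, 8, 9, 10, 6]=(0 4)(2 5)(3 7)(6 11)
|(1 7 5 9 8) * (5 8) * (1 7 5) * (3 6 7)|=12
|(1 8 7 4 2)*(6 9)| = 10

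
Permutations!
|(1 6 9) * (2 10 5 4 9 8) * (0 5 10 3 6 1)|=4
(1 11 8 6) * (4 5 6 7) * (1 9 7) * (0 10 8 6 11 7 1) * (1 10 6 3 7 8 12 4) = [6, 8, 2, 7, 5, 11, 9, 1, 0, 10, 12, 3, 4] = (0 6 9 10 12 4 5 11 3 7 1 8)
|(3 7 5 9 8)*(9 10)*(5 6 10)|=|(3 7 6 10 9 8)|=6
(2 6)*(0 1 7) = (0 1 7)(2 6) = [1, 7, 6, 3, 4, 5, 2, 0]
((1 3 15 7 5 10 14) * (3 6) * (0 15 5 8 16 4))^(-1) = (0 4 16 8 7 15)(1 14 10 5 3 6) = [4, 14, 2, 6, 16, 3, 1, 15, 7, 9, 5, 11, 12, 13, 10, 0, 8]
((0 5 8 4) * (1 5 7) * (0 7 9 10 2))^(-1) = (0 2 10 9)(1 7 4 8 5) = [2, 7, 10, 3, 8, 1, 6, 4, 5, 0, 9]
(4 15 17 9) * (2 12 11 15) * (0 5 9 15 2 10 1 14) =(0 5 9 4 10 1 14)(2 12 11)(15 17) =[5, 14, 12, 3, 10, 9, 6, 7, 8, 4, 1, 2, 11, 13, 0, 17, 16, 15]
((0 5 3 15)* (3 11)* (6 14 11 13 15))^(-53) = (0 15 13 5)(3 11 14 6) = [15, 1, 2, 11, 4, 0, 3, 7, 8, 9, 10, 14, 12, 5, 6, 13]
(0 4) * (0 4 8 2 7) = (0 8 2 7) = [8, 1, 7, 3, 4, 5, 6, 0, 2]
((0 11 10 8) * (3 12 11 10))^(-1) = (0 8 10)(3 11 12) = [8, 1, 2, 11, 4, 5, 6, 7, 10, 9, 0, 12, 3]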